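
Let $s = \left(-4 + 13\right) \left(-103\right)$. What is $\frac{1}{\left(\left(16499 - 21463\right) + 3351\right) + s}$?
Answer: $- \frac{1}{2540} \approx -0.0003937$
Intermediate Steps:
$s = -927$ ($s = 9 \left(-103\right) = -927$)
$\frac{1}{\left(\left(16499 - 21463\right) + 3351\right) + s} = \frac{1}{\left(\left(16499 - 21463\right) + 3351\right) - 927} = \frac{1}{\left(-4964 + 3351\right) - 927} = \frac{1}{-1613 - 927} = \frac{1}{-2540} = - \frac{1}{2540}$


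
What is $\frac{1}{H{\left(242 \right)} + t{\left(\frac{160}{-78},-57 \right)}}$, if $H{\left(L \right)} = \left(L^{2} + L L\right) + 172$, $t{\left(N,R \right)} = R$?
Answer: $\frac{1}{117243} \approx 8.5293 \cdot 10^{-6}$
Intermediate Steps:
$H{\left(L \right)} = 172 + 2 L^{2}$ ($H{\left(L \right)} = \left(L^{2} + L^{2}\right) + 172 = 2 L^{2} + 172 = 172 + 2 L^{2}$)
$\frac{1}{H{\left(242 \right)} + t{\left(\frac{160}{-78},-57 \right)}} = \frac{1}{\left(172 + 2 \cdot 242^{2}\right) - 57} = \frac{1}{\left(172 + 2 \cdot 58564\right) - 57} = \frac{1}{\left(172 + 117128\right) - 57} = \frac{1}{117300 - 57} = \frac{1}{117243}$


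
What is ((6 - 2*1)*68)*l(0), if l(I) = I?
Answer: 0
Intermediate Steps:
((6 - 2*1)*68)*l(0) = ((6 - 2*1)*68)*0 = ((6 - 2)*68)*0 = (4*68)*0 = 272*0 = 0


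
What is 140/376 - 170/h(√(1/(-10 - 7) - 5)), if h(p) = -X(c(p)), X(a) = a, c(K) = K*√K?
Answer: 35/94 - 85*17^(¾)*86^(¼)*√I/43 ≈ -35.264 - 35.637*I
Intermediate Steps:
c(K) = K^(3/2)
h(p) = -p^(3/2)
140/376 - 170/h(√(1/(-10 - 7) - 5)) = 140/376 - 170*(-1/(1/(-10 - 7) - 5)^(¾)) = 140*(1/376) - 170*(-1/(1/(-17) - 5)^(¾)) = 35/94 - 170*(-1/(-1/17 - 5)^(¾)) = 35/94 - 170*(-86)^(¼)*17^(¾)/86 = 35/94 - 170*(-17^(¾)*86^(¼)*(-√I)/86) = 35/94 - 170*17^(¾)*86^(¼)*√I/86 = 35/94 - 85*17^(¾)*86^(¼)*√I/43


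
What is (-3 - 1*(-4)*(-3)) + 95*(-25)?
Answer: -2390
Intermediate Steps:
(-3 - 1*(-4)*(-3)) + 95*(-25) = (-3 + 4*(-3)) - 2375 = (-3 - 12) - 2375 = -15 - 2375 = -2390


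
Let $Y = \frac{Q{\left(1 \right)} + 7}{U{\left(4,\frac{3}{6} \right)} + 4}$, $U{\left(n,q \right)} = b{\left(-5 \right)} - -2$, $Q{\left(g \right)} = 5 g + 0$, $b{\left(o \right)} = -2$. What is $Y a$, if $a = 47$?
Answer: $141$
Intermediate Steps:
$Q{\left(g \right)} = 5 g$
$U{\left(n,q \right)} = 0$ ($U{\left(n,q \right)} = -2 - -2 = -2 + 2 = 0$)
$Y = 3$ ($Y = \frac{5 \cdot 1 + 7}{0 + 4} = \frac{5 + 7}{4} = 12 \cdot \frac{1}{4} = 3$)
$Y a = 3 \cdot 47 = 141$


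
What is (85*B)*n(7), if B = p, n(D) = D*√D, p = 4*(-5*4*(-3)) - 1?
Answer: 142205*√7 ≈ 3.7624e+5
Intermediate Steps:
p = 239 (p = 4*(-20*(-3)) - 1 = 4*60 - 1 = 240 - 1 = 239)
n(D) = D^(3/2)
B = 239
(85*B)*n(7) = (85*239)*7^(3/2) = 20315*(7*√7) = 142205*√7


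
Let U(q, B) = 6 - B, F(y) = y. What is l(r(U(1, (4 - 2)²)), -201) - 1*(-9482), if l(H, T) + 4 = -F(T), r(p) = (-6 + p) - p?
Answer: 9679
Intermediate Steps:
r(p) = -6
l(H, T) = -4 - T
l(r(U(1, (4 - 2)²)), -201) - 1*(-9482) = (-4 - 1*(-201)) - 1*(-9482) = (-4 + 201) + 9482 = 197 + 9482 = 9679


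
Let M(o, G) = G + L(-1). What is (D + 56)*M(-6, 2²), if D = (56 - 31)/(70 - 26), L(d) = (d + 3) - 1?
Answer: 12445/44 ≈ 282.84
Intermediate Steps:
L(d) = 2 + d (L(d) = (3 + d) - 1 = 2 + d)
D = 25/44 ≈ 0.56818
M(o, G) = 1 + G (M(o, G) = G + (2 - 1) = G + 1 = 1 + G)
(D + 56)*M(-6, 2²) = (25/44 + 56)*(1 + 2²) = 2489*(1 + 4)/44 = (2489/44)*5 = 12445/44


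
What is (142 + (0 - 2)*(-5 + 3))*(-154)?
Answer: -22484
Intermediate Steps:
(142 + (0 - 2)*(-5 + 3))*(-154) = (142 - 2*(-2))*(-154) = (142 + 4)*(-154) = 146*(-154) = -22484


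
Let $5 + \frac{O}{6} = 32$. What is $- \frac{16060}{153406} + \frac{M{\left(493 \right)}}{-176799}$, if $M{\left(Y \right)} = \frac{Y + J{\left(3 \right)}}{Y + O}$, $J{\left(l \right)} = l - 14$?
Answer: $- \frac{84539802836}{807496724685} \approx -0.10469$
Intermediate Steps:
$O = 162$ ($O = -30 + 6 \cdot 32 = -30 + 192 = 162$)
$J{\left(l \right)} = -14 + l$
$M{\left(Y \right)} = \frac{-11 + Y}{162 + Y}$ ($M{\left(Y \right)} = \frac{Y + \left(-14 + 3\right)}{Y + 162} = \frac{Y - 11}{162 + Y} = \frac{-11 + Y}{162 + Y}$)
$- \frac{16060}{153406} + \frac{M{\left(493 \right)}}{-176799} = - \frac{16060}{153406} + \frac{\frac{1}{162 + 493} \left(-11 + 493\right)}{-176799} = \left(-16060\right) \frac{1}{153406} + \frac{1}{655} \cdot 482 \left(- \frac{1}{176799}\right) = - \frac{730}{6973} + \frac{1}{655} \cdot 482 \left(- \frac{1}{176799}\right) = - \frac{730}{6973} + \frac{482}{655} \left(- \frac{1}{176799}\right) = - \frac{730}{6973} - \frac{482}{115803345} = - \frac{84539802836}{807496724685}$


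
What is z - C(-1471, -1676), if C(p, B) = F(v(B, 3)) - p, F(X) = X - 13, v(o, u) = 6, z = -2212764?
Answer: -2214228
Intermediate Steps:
F(X) = -13 + X
C(p, B) = -7 - p (C(p, B) = (-13 + 6) - p = -7 - p)
z - C(-1471, -1676) = -2212764 - (-7 - 1*(-1471)) = -2212764 - (-7 + 1471) = -2212764 - 1*1464 = -2212764 - 1464 = -2214228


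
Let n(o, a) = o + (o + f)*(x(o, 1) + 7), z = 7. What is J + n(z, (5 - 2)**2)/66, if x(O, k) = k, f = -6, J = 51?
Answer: 1127/22 ≈ 51.227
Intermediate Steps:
n(o, a) = -48 + 9*o (n(o, a) = o + (o - 6)*(1 + 7) = o + (-6 + o)*8 = o + (-48 + 8*o) = -48 + 9*o)
J + n(z, (5 - 2)**2)/66 = 51 + (-48 + 9*7)/66 = 51 + (-48 + 63)/66 = 51 + (1/66)*15 = 51 + 5/22 = 1127/22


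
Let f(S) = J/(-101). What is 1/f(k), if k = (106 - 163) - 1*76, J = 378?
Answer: -101/378 ≈ -0.26720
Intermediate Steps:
k = -133 (k = -57 - 76 = -133)
f(S) = -378/101 (f(S) = 378/(-101) = 378*(-1/101) = -378/101)
1/f(k) = 1/(-378/101) = -101/378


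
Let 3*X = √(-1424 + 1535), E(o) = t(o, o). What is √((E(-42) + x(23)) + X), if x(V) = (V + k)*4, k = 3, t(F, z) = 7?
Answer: √(999 + 3*√111)/3 ≈ 10.701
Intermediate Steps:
x(V) = 12 + 4*V (x(V) = (V + 3)*4 = (3 + V)*4 = 12 + 4*V)
E(o) = 7
X = √111/3 (X = √(-1424 + 1535)/3 = √111/3 ≈ 3.5119)
√((E(-42) + x(23)) + X) = √((7 + (12 + 4*23)) + √111/3) = √((7 + (12 + 92)) + √111/3) = √((7 + 104) + √111/3) = √(111 + √111/3)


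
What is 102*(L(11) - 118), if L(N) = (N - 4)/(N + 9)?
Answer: -120003/10 ≈ -12000.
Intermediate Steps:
L(N) = (-4 + N)/(9 + N)
102*(L(11) - 118) = 102*((-4 + 11)/(9 + 11) - 118) = 102*(7/20 - 118) = 102*(-2353/20) = -120003/10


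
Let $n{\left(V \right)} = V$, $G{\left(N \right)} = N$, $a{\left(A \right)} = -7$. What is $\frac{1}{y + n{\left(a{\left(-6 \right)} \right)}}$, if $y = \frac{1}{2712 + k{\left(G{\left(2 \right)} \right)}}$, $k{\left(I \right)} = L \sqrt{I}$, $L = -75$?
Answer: $- \frac{51403146}{359803039} - \frac{75 \sqrt{2}}{359803039} \approx -0.14286$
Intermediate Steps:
$k{\left(I \right)} = - 75 \sqrt{I}$
$y = \frac{1}{2712 - 75 \sqrt{2}} \approx 0.00038374$
$\frac{1}{y + n{\left(a{\left(-6 \right)} \right)}} = \frac{1}{\left(\frac{452}{1223949} + \frac{25 \sqrt{2}}{2447898}\right) - 7} = \frac{1}{- \frac{8567191}{1223949} + \frac{25 \sqrt{2}}{2447898}}$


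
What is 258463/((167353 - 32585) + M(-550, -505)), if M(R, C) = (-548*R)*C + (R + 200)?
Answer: -258463/152072582 ≈ -0.0016996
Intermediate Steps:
M(R, C) = 200 + R - 548*C*R (M(R, C) = -548*C*R + (200 + R) = 200 + R - 548*C*R)
258463/((167353 - 32585) + M(-550, -505)) = 258463/((167353 - 32585) + (200 - 550 - 548*(-505)*(-550))) = 258463/(134768 + (200 - 550 - 152207000)) = 258463/(134768 - 152207350) = 258463/(-152072582) = 258463*(-1/152072582) = -258463/152072582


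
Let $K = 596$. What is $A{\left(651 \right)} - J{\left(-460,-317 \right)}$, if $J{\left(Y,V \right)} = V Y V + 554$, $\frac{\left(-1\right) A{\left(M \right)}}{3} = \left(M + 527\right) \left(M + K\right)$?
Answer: $41817488$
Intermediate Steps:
$A{\left(M \right)} = - 3 \left(527 + M\right) \left(596 + M\right)$ ($A{\left(M \right)} = - 3 \left(M + 527\right) \left(M + 596\right) = - 3 \left(527 + M\right) \left(596 + M\right)$)
$J{\left(Y,V \right)} = 554 + Y V^{2}$ ($J{\left(Y,V \right)} = Y V^{2} + 554 = 554 + Y V^{2}$)
$A{\left(651 \right)} - J{\left(-460,-317 \right)} = \left(-942276 - 2193219 - 3 \cdot 651^{2}\right) - \left(554 - 460 \left(-317\right)^{2}\right) = \left(-942276 - 2193219 - 1271403\right) - \left(554 - 46224940\right) = -4406898 - -46224386 = -4406898 + 46224386 = 41817488$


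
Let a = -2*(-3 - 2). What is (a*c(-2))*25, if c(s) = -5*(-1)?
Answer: 1250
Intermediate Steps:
a = 10 (a = -2*(-5) = 10)
c(s) = 5
(a*c(-2))*25 = (10*5)*25 = 50*25 = 1250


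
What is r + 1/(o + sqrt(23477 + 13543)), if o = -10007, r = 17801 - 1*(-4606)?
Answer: 2243008560796/100103029 - 2*sqrt(9255)/100103029 ≈ 22407.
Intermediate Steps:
r = 22407 (r = 17801 + 4606 = 22407)
r + 1/(o + sqrt(23477 + 13543)) = 22407 + 1/(-10007 + sqrt(23477 + 13543)) = 22407 + 1/(-10007 + sqrt(37020)) = 22407 + 1/(-10007 + 2*sqrt(9255))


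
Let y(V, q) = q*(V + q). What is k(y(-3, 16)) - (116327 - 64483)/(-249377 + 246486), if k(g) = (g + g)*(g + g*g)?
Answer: 52281913476/2891 ≈ 1.8084e+7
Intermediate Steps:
k(g) = 2*g*(g + g²) (k(g) = (2*g)*(g + g²) = 2*g*(g + g²))
k(y(-3, 16)) - (116327 - 64483)/(-249377 + 246486) = 2*(16*(-3 + 16))²*(1 + 16*(-3 + 16)) - (116327 - 64483)/(-249377 + 246486) = 2*(16*13)²*(1 + 16*13) - 51844/(-2891) = 2*208²*(1 + 208) - 51844*(-1)/2891 = 2*43264*209 - 1*(-51844/2891) = 18084352 + 51844/2891 = 52281913476/2891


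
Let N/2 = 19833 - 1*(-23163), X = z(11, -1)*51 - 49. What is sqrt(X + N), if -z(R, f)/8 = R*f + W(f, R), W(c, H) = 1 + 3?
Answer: sqrt(88799) ≈ 297.99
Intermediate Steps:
W(c, H) = 4
z(R, f) = -32 - 8*R*f (z(R, f) = -8*(R*f + 4) = -8*(4 + R*f) = -32 - 8*R*f)
X = 2807 (X = (-32 - 8*11*(-1))*51 - 49 = (-32 + 88)*51 - 49 = 56*51 - 49 = 2856 - 49 = 2807)
N = 85992 (N = 2*(19833 - 1*(-23163)) = 2*(19833 + 23163) = 2*42996 = 85992)
sqrt(X + N) = sqrt(2807 + 85992) = sqrt(88799)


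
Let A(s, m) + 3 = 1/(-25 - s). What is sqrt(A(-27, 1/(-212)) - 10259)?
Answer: I*sqrt(41046)/2 ≈ 101.3*I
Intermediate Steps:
A(s, m) = -3 + 1/(-25 - s)
sqrt(A(-27, 1/(-212)) - 10259) = sqrt((-76 - 3*(-27))/(25 - 27) - 10259) = sqrt((-76 + 81)/(-2) - 10259) = sqrt(-1/2*5 - 10259) = sqrt(-5/2 - 10259) = sqrt(-20523/2) = I*sqrt(41046)/2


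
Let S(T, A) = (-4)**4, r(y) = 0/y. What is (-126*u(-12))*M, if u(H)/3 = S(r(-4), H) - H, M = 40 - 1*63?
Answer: 2329992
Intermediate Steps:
r(y) = 0
S(T, A) = 256
M = -23 (M = 40 - 63 = -23)
u(H) = 768 - 3*H (u(H) = 3*(256 - H) = 768 - 3*H)
(-126*u(-12))*M = -126*(768 - 3*(-12))*(-23) = -126*(768 + 36)*(-23) = -126*804*(-23) = -101304*(-23) = 2329992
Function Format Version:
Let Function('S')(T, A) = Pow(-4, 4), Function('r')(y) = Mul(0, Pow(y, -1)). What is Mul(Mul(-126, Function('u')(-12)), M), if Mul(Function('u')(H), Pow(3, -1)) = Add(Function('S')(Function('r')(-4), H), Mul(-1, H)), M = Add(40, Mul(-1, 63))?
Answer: 2329992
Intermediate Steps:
Function('r')(y) = 0
Function('S')(T, A) = 256
M = -23 (M = Add(40, -63) = -23)
Function('u')(H) = Add(768, Mul(-3, H)) (Function('u')(H) = Mul(3, Add(256, Mul(-1, H))) = Add(768, Mul(-3, H)))
Mul(Mul(-126, Function('u')(-12)), M) = Mul(Mul(-126, Add(768, Mul(-3, -12))), -23) = Mul(Mul(-126, Add(768, 36)), -23) = Mul(Mul(-126, 804), -23) = Mul(-101304, -23) = 2329992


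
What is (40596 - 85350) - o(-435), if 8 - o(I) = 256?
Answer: -44506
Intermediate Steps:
o(I) = -248 (o(I) = 8 - 1*256 = 8 - 256 = -248)
(40596 - 85350) - o(-435) = (40596 - 85350) - 1*(-248) = -44754 + 248 = -44506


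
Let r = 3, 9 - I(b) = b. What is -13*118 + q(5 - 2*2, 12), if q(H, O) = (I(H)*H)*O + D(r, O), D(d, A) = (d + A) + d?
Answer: -1420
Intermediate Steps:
I(b) = 9 - b
D(d, A) = A + 2*d (D(d, A) = (A + d) + d = A + 2*d)
q(H, O) = 6 + O + H*O*(9 - H) (q(H, O) = ((9 - H)*H)*O + (O + 2*3) = (H*(9 - H))*O + (O + 6) = H*O*(9 - H) + (6 + O) = 6 + O + H*O*(9 - H))
-13*118 + q(5 - 2*2, 12) = -13*118 + (6 + 12 - 1*(5 - 2*2)*12*(-9 + (5 - 2*2))) = -1534 + (6 + 12 - 1*(5 - 4)*12*(-9 + (5 - 4))) = -1534 + (6 + 12 - 1*1*12*(-9 + 1)) = -1534 + (6 + 12 - 1*1*12*(-8)) = -1534 + (6 + 12 + 96) = -1534 + 114 = -1420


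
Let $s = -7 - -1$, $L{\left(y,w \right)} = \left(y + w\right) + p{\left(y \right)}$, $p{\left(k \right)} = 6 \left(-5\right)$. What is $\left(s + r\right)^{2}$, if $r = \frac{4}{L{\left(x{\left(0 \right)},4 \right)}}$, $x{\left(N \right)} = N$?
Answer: $\frac{6400}{169} \approx 37.87$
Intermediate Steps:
$p{\left(k \right)} = -30$
$L{\left(y,w \right)} = -30 + w + y$ ($L{\left(y,w \right)} = \left(y + w\right) - 30 = \left(w + y\right) - 30 = -30 + w + y$)
$r = - \frac{2}{13}$ ($r = \frac{4}{-30 + 4 + 0} = \frac{4}{-26} = 4 \left(- \frac{1}{26}\right) = - \frac{2}{13} \approx -0.15385$)
$s = -6$ ($s = -7 + 1 = -6$)
$\left(s + r\right)^{2} = \left(-6 - \frac{2}{13}\right)^{2} = \left(- \frac{80}{13}\right)^{2} = \frac{6400}{169}$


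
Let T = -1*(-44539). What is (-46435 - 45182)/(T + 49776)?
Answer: -91617/94315 ≈ -0.97139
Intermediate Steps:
T = 44539
(-46435 - 45182)/(T + 49776) = (-46435 - 45182)/(44539 + 49776) = -91617/94315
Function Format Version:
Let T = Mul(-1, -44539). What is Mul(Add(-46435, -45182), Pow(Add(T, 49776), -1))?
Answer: Rational(-91617, 94315) ≈ -0.97139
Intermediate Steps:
T = 44539
Mul(Add(-46435, -45182), Pow(Add(T, 49776), -1)) = Mul(Add(-46435, -45182), Pow(Add(44539, 49776), -1)) = Mul(-91617, Pow(94315, -1)) = Mul(-91617, Rational(1, 94315)) = Rational(-91617, 94315)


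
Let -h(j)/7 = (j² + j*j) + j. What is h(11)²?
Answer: 3136441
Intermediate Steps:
h(j) = -14*j² - 7*j (h(j) = -7*((j² + j*j) + j) = -7*((j² + j²) + j) = -7*(2*j² + j) = -7*(j + 2*j²) = -14*j² - 7*j)
h(11)² = (-7*11*(1 + 2*11))² = (-7*11*(1 + 22))² = (-7*11*23)² = (-1771)² = 3136441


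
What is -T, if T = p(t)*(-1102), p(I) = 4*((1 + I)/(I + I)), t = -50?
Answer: 53998/25 ≈ 2159.9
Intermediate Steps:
p(I) = 2*(1 + I)/I (p(I) = 4*((1 + I)/((2*I))) = 4*((1 + I)*(1/(2*I))) = 4*((1 + I)/(2*I)) = 2*(1 + I)/I)
T = -53998/25 (T = (2 + 2/(-50))*(-1102) = (2 + 2*(-1/50))*(-1102) = (2 - 1/25)*(-1102) = (49/25)*(-1102) = -53998/25 ≈ -2159.9)
-T = -1*(-53998/25) = 53998/25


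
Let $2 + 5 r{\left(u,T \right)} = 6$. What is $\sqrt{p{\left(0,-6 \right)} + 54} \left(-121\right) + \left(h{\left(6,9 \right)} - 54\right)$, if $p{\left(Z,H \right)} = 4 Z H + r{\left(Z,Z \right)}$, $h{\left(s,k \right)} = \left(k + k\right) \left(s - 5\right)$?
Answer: $-36 - \frac{121 \sqrt{1370}}{5} \approx -931.73$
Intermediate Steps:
$h{\left(s,k \right)} = 2 k \left(-5 + s\right)$
$r{\left(u,T \right)} = \frac{4}{5}$ ($r{\left(u,T \right)} = - \frac{2}{5} + \frac{1}{5} \cdot 6 = - \frac{2}{5} + \frac{6}{5} = \frac{4}{5}$)
$p{\left(Z,H \right)} = \frac{4}{5} + 4 H Z$ ($p{\left(Z,H \right)} = 4 Z H + \frac{4}{5} = 4 H Z + \frac{4}{5} = \frac{4}{5} + 4 H Z$)
$\sqrt{p{\left(0,-6 \right)} + 54} \left(-121\right) + \left(h{\left(6,9 \right)} - 54\right) = \sqrt{\left(\frac{4}{5} + 4 \left(-6\right) 0\right) + 54} \left(-121\right) + \left(2 \cdot 9 \left(-5 + 6\right) - 54\right) = \sqrt{\left(\frac{4}{5} + 0\right) + 54} \left(-121\right) - \left(54 - 18\right) = \sqrt{\frac{4}{5} + 54} \left(-121\right) + \left(18 - 54\right) = \sqrt{\frac{274}{5}} \left(-121\right) - 36 = \frac{\sqrt{1370}}{5} \left(-121\right) - 36 = - \frac{121 \sqrt{1370}}{5} - 36 = -36 - \frac{121 \sqrt{1370}}{5}$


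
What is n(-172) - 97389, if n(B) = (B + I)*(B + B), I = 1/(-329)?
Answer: -12574365/329 ≈ -38220.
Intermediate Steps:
I = -1/329 ≈ -0.0030395
n(B) = 2*B*(-1/329 + B) (n(B) = (B - 1/329)*(B + B) = (-1/329 + B)*(2*B) = 2*B*(-1/329 + B))
n(-172) - 97389 = (2/329)*(-172)*(-1 + 329*(-172)) - 97389 = (2/329)*(-172)*(-1 - 56588) - 97389 = (2/329)*(-172)*(-56589) - 97389 = 19466616/329 - 97389 = -12574365/329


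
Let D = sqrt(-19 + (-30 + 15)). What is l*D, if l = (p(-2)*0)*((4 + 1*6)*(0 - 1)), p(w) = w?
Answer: 0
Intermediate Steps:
D = I*sqrt(34) (D = sqrt(-19 - 15) = sqrt(-34) = I*sqrt(34) ≈ 5.8309*I)
l = 0 (l = (-2*0)*((4 + 1*6)*(0 - 1)) = 0*((4 + 6)*(-1)) = 0*(10*(-1)) = 0*(-10) = 0)
l*D = 0*(I*sqrt(34)) = 0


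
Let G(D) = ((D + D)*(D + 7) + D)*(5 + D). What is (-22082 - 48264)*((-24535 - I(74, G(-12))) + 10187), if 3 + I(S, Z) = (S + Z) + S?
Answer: 966343002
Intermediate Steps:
G(D) = (5 + D)*(D + 2*D*(7 + D)) (G(D) = ((2*D)*(7 + D) + D)*(5 + D) = (2*D*(7 + D) + D)*(5 + D) = (D + 2*D*(7 + D))*(5 + D) = (5 + D)*(D + 2*D*(7 + D)))
I(S, Z) = -3 + Z + 2*S (I(S, Z) = -3 + ((S + Z) + S) = -3 + (Z + 2*S) = -3 + Z + 2*S)
(-22082 - 48264)*((-24535 - I(74, G(-12))) + 10187) = (-22082 - 48264)*((-24535 - (-3 - 12*(75 + 2*(-12)**2 + 25*(-12)) + 2*74)) + 10187) = -70346*((-24535 - (-3 - 12*(75 + 2*144 - 300) + 148)) + 10187) = -70346*((-24535 - (-3 - 12*(75 + 288 - 300) + 148)) + 10187) = -70346*((-24535 - (-3 - 12*63 + 148)) + 10187) = -70346*((-24535 - (-3 - 756 + 148)) + 10187) = -70346*((-24535 - 1*(-611)) + 10187) = -70346*((-24535 + 611) + 10187) = -70346*(-23924 + 10187) = -70346*(-13737) = 966343002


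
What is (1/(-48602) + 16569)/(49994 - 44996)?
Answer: 805286537/242912796 ≈ 3.3151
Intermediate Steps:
(1/(-48602) + 16569)/(49994 - 44996) = (-1/48602 + 16569)/4998 = (805286537/48602)*(1/4998) = 805286537/242912796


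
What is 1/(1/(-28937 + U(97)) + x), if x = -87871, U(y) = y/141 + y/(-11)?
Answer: -44893897/3944871624838 ≈ -1.1380e-5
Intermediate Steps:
U(y) = -130*y/1551 (U(y) = y*(1/141) + y*(-1/11) = y/141 - y/11 = -130*y/1551)
1/(1/(-28937 + U(97)) + x) = 1/(1/(-28937 - 130/1551*97) - 87871) = 1/(1/(-28937 - 12610/1551) - 87871) = 1/(1/(-44893897/1551) - 87871) = 1/(-1551/44893897 - 87871) = 1/(-3944871624838/44893897) = -44893897/3944871624838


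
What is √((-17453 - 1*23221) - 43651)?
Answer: 5*I*√3373 ≈ 290.39*I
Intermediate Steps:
√((-17453 - 1*23221) - 43651) = √((-17453 - 23221) - 43651) = √(-40674 - 43651) = √(-84325) = 5*I*√3373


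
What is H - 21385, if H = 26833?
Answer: 5448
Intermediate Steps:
H - 21385 = 26833 - 21385 = 5448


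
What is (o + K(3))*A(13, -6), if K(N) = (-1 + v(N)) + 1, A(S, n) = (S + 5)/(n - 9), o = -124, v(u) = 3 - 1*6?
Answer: 762/5 ≈ 152.40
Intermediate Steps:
v(u) = -3 (v(u) = 3 - 6 = -3)
A(S, n) = (5 + S)/(-9 + n)
K(N) = -3 (K(N) = (-1 - 3) + 1 = -4 + 1 = -3)
(o + K(3))*A(13, -6) = (-124 - 3)*((5 + 13)/(-9 - 6)) = -127*18/(-15) = -(-127)*18/15 = -127*(-6/5) = 762/5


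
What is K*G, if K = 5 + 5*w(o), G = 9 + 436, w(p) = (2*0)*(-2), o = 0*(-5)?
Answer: 2225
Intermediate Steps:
o = 0
w(p) = 0 (w(p) = 0*(-2) = 0)
G = 445
K = 5 (K = 5 + 5*0 = 5 + 0 = 5)
K*G = 5*445 = 2225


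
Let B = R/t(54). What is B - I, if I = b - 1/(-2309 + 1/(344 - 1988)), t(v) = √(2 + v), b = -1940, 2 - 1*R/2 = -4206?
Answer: 7364232536/3795997 + 2104*√14/7 ≈ 3064.6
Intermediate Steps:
R = 8416 (R = 4 - 2*(-4206) = 4 + 8412 = 8416)
I = -7364232536/3795997 (I = -1940 - 1/(-2309 + 1/(344 - 1988)) = -1940 - 1/(-2309 + 1/(-1644)) = -1940 - 1/(-2309 - 1/1644) = -1940 - 1/(-3795997/1644) = -1940 - 1*(-1644/3795997) = -1940 + 1644/3795997 = -7364232536/3795997 ≈ -1940.0)
B = 2104*√14/7 (B = 8416/(√(2 + 54)) = 8416/(√56) = 8416/((2*√14)) = 8416*(√14/28) = 2104*√14/7 ≈ 1124.6)
B - I = 2104*√14/7 - 1*(-7364232536/3795997) = 2104*√14/7 + 7364232536/3795997 = 7364232536/3795997 + 2104*√14/7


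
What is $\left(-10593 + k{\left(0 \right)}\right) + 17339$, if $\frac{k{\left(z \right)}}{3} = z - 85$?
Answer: $6491$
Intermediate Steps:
$k{\left(z \right)} = -255 + 3 z$ ($k{\left(z \right)} = 3 \left(z - 85\right) = 3 \left(-85 + z\right) = -255 + 3 z$)
$\left(-10593 + k{\left(0 \right)}\right) + 17339 = \left(-10593 + \left(-255 + 3 \cdot 0\right)\right) + 17339 = \left(-10593 + \left(-255 + 0\right)\right) + 17339 = \left(-10593 - 255\right) + 17339 = -10848 + 17339 = 6491$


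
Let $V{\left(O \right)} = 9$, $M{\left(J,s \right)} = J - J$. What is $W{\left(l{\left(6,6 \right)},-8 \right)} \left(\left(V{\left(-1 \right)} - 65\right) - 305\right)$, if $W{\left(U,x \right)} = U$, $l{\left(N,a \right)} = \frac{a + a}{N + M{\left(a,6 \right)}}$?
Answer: $-722$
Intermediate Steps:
$M{\left(J,s \right)} = 0$
$l{\left(N,a \right)} = \frac{2 a}{N}$ ($l{\left(N,a \right)} = \frac{a + a}{N + 0} = \frac{2 a}{N}$)
$W{\left(l{\left(6,6 \right)},-8 \right)} \left(\left(V{\left(-1 \right)} - 65\right) - 305\right) = 2 \cdot 6 \cdot \frac{1}{6} \left(\left(9 - 65\right) - 305\right) = 2 \cdot 6 \cdot \frac{1}{6} \left(-56 - 305\right) = 2 \left(-361\right) = -722$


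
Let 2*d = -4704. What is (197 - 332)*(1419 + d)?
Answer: 125955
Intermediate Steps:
d = -2352 (d = (½)*(-4704) = -2352)
(197 - 332)*(1419 + d) = (197 - 332)*(1419 - 2352) = -135*(-933) = 125955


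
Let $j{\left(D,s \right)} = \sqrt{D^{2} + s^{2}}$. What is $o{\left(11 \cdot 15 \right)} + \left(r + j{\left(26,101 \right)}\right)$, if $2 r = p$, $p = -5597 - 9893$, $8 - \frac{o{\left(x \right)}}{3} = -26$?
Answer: $-7643 + \sqrt{10877} \approx -7538.7$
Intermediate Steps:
$o{\left(x \right)} = 102$ ($o{\left(x \right)} = 24 - -78 = 24 + 78 = 102$)
$p = -15490$ ($p = -5597 - 9893 = -15490$)
$r = -7745$ ($r = \frac{1}{2} \left(-15490\right) = -7745$)
$o{\left(11 \cdot 15 \right)} + \left(r + j{\left(26,101 \right)}\right) = 102 - \left(7745 - \sqrt{26^{2} + 101^{2}}\right) = 102 - \left(7745 - \sqrt{676 + 10201}\right) = 102 - \left(7745 - \sqrt{10877}\right) = -7643 + \sqrt{10877}$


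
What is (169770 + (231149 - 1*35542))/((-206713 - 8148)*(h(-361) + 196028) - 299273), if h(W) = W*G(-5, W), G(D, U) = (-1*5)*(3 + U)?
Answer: 365377/96721958209 ≈ 3.7776e-6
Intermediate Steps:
G(D, U) = -15 - 5*U (G(D, U) = -5*(3 + U) = -15 - 5*U)
h(W) = W*(-15 - 5*W)
(169770 + (231149 - 1*35542))/((-206713 - 8148)*(h(-361) + 196028) - 299273) = (169770 + (231149 - 1*35542))/((-206713 - 8148)*(-5*(-361)*(3 - 361) + 196028) - 299273) = (169770 + (231149 - 35542))/(-214861*(-5*(-361)*(-358) + 196028) - 299273) = (169770 + 195607)/(-214861*(-646190 + 196028) - 299273) = 365377/(-214861*(-450162) - 299273) = 365377/(96722257482 - 299273) = 365377/96721958209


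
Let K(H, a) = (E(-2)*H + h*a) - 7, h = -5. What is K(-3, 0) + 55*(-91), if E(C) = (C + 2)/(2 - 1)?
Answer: -5012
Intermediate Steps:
E(C) = 2 + C (E(C) = (2 + C)/1 = (2 + C)*1 = 2 + C)
K(H, a) = -7 - 5*a (K(H, a) = ((2 - 2)*H - 5*a) - 7 = (0*H - 5*a) - 7 = (0 - 5*a) - 7 = -5*a - 7 = -7 - 5*a)
K(-3, 0) + 55*(-91) = (-7 - 5*0) + 55*(-91) = (-7 + 0) - 5005 = -7 - 5005 = -5012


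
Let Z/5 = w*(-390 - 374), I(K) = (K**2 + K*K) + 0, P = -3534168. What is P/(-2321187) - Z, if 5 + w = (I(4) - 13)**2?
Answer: 95655519976/70339 ≈ 1.3599e+6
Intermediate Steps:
I(K) = 2*K**2 (I(K) = (K**2 + K**2) + 0 = 2*K**2 + 0 = 2*K**2)
w = 356 (w = -5 + (2*4**2 - 13)**2 = -5 + (2*16 - 13)**2 = -5 + (32 - 13)**2 = -5 + 19**2 = -5 + 361 = 356)
Z = -1359920 (Z = 5*(356*(-390 - 374)) = 5*(356*(-764)) = 5*(-271984) = -1359920)
P/(-2321187) - Z = -3534168/(-2321187) - 1*(-1359920) = -3534168*(-1/2321187) + 1359920 = 107096/70339 + 1359920 = 95655519976/70339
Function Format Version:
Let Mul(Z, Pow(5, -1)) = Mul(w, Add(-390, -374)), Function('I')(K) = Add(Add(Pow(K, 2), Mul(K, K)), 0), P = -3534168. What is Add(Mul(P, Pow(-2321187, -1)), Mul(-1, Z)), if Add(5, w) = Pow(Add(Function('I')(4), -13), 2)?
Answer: Rational(95655519976, 70339) ≈ 1.3599e+6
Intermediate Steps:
Function('I')(K) = Mul(2, Pow(K, 2)) (Function('I')(K) = Add(Add(Pow(K, 2), Pow(K, 2)), 0) = Add(Mul(2, Pow(K, 2)), 0) = Mul(2, Pow(K, 2)))
w = 356 (w = Add(-5, Pow(Add(Mul(2, Pow(4, 2)), -13), 2)) = Add(-5, Pow(Add(Mul(2, 16), -13), 2)) = Add(-5, Pow(Add(32, -13), 2)) = Add(-5, Pow(19, 2)) = Add(-5, 361) = 356)
Z = -1359920 (Z = Mul(5, Mul(356, Add(-390, -374))) = Mul(5, Mul(356, -764)) = Mul(5, -271984) = -1359920)
Add(Mul(P, Pow(-2321187, -1)), Mul(-1, Z)) = Add(Mul(-3534168, Pow(-2321187, -1)), Mul(-1, -1359920)) = Add(Mul(-3534168, Rational(-1, 2321187)), 1359920) = Add(Rational(107096, 70339), 1359920) = Rational(95655519976, 70339)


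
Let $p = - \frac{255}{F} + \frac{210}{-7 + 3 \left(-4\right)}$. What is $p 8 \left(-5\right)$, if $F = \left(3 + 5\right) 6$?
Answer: $\frac{24875}{38} \approx 654.61$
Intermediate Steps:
$F = 48$ ($F = 8 \cdot 6 = 48$)
$p = - \frac{4975}{304}$ ($p = - \frac{255}{48} + \frac{210}{-7 + 3 \left(-4\right)} = \left(-255\right) \frac{1}{48} + \frac{210}{-7 - 12} = - \frac{85}{16} + \frac{210}{-19} = - \frac{85}{16} + 210 \left(- \frac{1}{19}\right) = - \frac{85}{16} - \frac{210}{19} = - \frac{4975}{304} \approx -16.365$)
$p 8 \left(-5\right) = - \frac{4975 \cdot 8 \left(-5\right)}{304} = \left(- \frac{4975}{304}\right) \left(-40\right) = \frac{24875}{38}$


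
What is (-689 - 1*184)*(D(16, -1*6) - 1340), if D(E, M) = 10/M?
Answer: 1171275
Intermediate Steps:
(-689 - 1*184)*(D(16, -1*6) - 1340) = (-689 - 1*184)*(10/((-1*6)) - 1340) = (-689 - 184)*(10/(-6) - 1340) = -873*(10*(-1/6) - 1340) = -873*(-5/3 - 1340) = -873*(-4025/3) = 1171275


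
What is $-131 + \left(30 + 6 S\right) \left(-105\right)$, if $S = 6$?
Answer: $-7061$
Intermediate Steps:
$-131 + \left(30 + 6 S\right) \left(-105\right) = -131 + \left(30 + 6 \cdot 6\right) \left(-105\right) = -131 + \left(30 + 36\right) \left(-105\right) = -131 + 66 \left(-105\right) = -131 - 6930 = -7061$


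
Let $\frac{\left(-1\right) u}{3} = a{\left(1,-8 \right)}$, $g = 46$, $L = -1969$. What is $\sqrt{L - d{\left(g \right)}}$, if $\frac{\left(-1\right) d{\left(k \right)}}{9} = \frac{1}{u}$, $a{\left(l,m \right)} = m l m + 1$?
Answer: $\frac{14 i \sqrt{42445}}{65} \approx 44.374 i$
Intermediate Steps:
$a{\left(l,m \right)} = 1 + l m^{2}$ ($a{\left(l,m \right)} = l m m + 1 = l m^{2} + 1 = 1 + l m^{2}$)
$u = -195$ ($u = - 3 \left(1 + 1 \left(-8\right)^{2}\right) = - 3 \left(1 + 1 \cdot 64\right) = - 3 \left(1 + 64\right) = \left(-3\right) 65 = -195$)
$d{\left(k \right)} = \frac{3}{65}$ ($d{\left(k \right)} = - \frac{9}{-195} = \left(-9\right) \left(- \frac{1}{195}\right) = \frac{3}{65}$)
$\sqrt{L - d{\left(g \right)}} = \sqrt{-1969 - \frac{3}{65}} = \sqrt{- \frac{127988}{65}} = \frac{14 i \sqrt{42445}}{65}$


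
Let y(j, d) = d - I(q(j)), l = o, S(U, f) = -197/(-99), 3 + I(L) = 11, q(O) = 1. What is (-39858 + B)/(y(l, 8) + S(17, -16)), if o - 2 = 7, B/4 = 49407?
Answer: 15619230/197 ≈ 79285.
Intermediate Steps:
I(L) = 8 (I(L) = -3 + 11 = 8)
S(U, f) = 197/99 (S(U, f) = -197*(-1/99) = 197/99)
B = 197628 (B = 4*49407 = 197628)
o = 9 (o = 2 + 7 = 9)
l = 9
y(j, d) = -8 + d (y(j, d) = d - 1*8 = d - 8 = -8 + d)
(-39858 + B)/(y(l, 8) + S(17, -16)) = (-39858 + 197628)/((-8 + 8) + 197/99) = 157770/(0 + 197/99) = 157770/(197/99) = 157770*(99/197) = 15619230/197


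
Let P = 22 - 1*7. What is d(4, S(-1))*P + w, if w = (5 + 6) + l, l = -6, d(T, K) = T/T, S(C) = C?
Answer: 20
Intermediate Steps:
d(T, K) = 1
P = 15 (P = 22 - 7 = 15)
w = 5 (w = (5 + 6) - 6 = 11 - 6 = 5)
d(4, S(-1))*P + w = 1*15 + 5 = 15 + 5 = 20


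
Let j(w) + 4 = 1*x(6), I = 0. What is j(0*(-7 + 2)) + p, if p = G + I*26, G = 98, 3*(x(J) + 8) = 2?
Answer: 260/3 ≈ 86.667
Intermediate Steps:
x(J) = -22/3 (x(J) = -8 + (⅓)*2 = -8 + ⅔ = -22/3)
j(w) = -34/3 (j(w) = -4 + 1*(-22/3) = -4 - 22/3 = -34/3)
p = 98 (p = 98 + 0*26 = 98 + 0 = 98)
j(0*(-7 + 2)) + p = -34/3 + 98 = 260/3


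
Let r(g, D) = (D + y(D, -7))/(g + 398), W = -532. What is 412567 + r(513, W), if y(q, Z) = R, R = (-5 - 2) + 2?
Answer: 375848000/911 ≈ 4.1257e+5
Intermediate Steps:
R = -5 (R = -7 + 2 = -5)
y(q, Z) = -5
r(g, D) = (-5 + D)/(398 + g) (r(g, D) = (D - 5)/(g + 398) = (-5 + D)/(398 + g))
412567 + r(513, W) = 412567 + (-5 - 532)/(398 + 513) = 412567 - 537/911 = 375848000/911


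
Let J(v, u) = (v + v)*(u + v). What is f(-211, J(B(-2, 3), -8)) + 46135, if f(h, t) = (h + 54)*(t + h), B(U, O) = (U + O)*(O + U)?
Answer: 81460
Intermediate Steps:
B(U, O) = (O + U)² (B(U, O) = (O + U)*(O + U) = (O + U)²)
J(v, u) = 2*v*(u + v) (J(v, u) = (2*v)*(u + v) = 2*v*(u + v))
f(h, t) = (54 + h)*(h + t)
f(-211, J(B(-2, 3), -8)) + 46135 = ((-211)² + 54*(-211) + 54*(2*(3 - 2)²*(-8 + (3 - 2)²)) - 422*(3 - 2)²*(-8 + (3 - 2)²)) + 46135 = (44521 - 11394 + 54*(2*1²*(-8 + 1²)) - 422*1²*(-8 + 1²)) + 46135 = (44521 - 11394 + 54*(2*1*(-8 + 1)) - 422*(-8 + 1)) + 46135 = (44521 - 11394 + 54*(2*1*(-7)) - 422*(-7)) + 46135 = (44521 - 11394 + 54*(-14) - 211*(-14)) + 46135 = (44521 - 11394 - 756 + 2954) + 46135 = 35325 + 46135 = 81460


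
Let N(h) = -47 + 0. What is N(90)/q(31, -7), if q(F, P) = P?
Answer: 47/7 ≈ 6.7143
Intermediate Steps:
N(h) = -47
N(90)/q(31, -7) = -47/(-7) = -47*(-⅐) = 47/7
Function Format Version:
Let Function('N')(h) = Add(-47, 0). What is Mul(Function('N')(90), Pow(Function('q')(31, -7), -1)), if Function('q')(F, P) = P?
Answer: Rational(47, 7) ≈ 6.7143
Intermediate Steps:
Function('N')(h) = -47
Mul(Function('N')(90), Pow(Function('q')(31, -7), -1)) = Mul(-47, Pow(-7, -1)) = Mul(-47, Rational(-1, 7)) = Rational(47, 7)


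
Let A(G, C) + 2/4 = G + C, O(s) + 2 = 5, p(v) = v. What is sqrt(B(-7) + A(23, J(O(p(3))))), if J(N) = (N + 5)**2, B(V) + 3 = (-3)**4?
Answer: sqrt(658)/2 ≈ 12.826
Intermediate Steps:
B(V) = 78 (B(V) = -3 + (-3)**4 = -3 + 81 = 78)
O(s) = 3 (O(s) = -2 + 5 = 3)
J(N) = (5 + N)**2
A(G, C) = -1/2 + C + G (A(G, C) = -1/2 + (G + C) = -1/2 + (C + G) = -1/2 + C + G)
sqrt(B(-7) + A(23, J(O(p(3))))) = sqrt(78 + (-1/2 + (5 + 3)**2 + 23)) = sqrt(78 + (-1/2 + 8**2 + 23)) = sqrt(78 + (-1/2 + 64 + 23)) = sqrt(78 + 173/2) = sqrt(329/2) = sqrt(658)/2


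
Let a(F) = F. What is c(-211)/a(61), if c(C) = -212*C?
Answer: 44732/61 ≈ 733.31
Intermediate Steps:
c(-211)/a(61) = -212*(-211)/61 = 44732*(1/61) = 44732/61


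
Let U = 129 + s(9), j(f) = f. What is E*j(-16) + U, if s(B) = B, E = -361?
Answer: 5914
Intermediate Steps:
U = 138 (U = 129 + 9 = 138)
E*j(-16) + U = -361*(-16) + 138 = 5776 + 138 = 5914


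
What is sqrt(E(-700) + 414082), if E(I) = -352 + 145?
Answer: 5*sqrt(16555) ≈ 643.33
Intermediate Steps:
E(I) = -207
sqrt(E(-700) + 414082) = sqrt(-207 + 414082) = sqrt(413875) = 5*sqrt(16555)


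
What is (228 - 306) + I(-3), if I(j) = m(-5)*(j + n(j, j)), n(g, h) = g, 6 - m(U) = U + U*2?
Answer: -204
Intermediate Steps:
m(U) = 6 - 3*U (m(U) = 6 - (U + U*2) = 6 - (U + 2*U) = 6 - 3*U)
I(j) = 42*j (I(j) = (6 - 3*(-5))*(j + j) = (6 + 15)*(2*j) = 21*(2*j) = 42*j)
(228 - 306) + I(-3) = (228 - 306) + 42*(-3) = -78 - 126 = -204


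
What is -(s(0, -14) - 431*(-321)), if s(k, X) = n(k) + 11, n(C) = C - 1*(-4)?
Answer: -138366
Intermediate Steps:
n(C) = 4 + C (n(C) = C + 4 = 4 + C)
s(k, X) = 15 + k (s(k, X) = (4 + k) + 11 = 15 + k)
-(s(0, -14) - 431*(-321)) = -((15 + 0) - 431*(-321)) = -(15 + 138351) = -1*138366 = -138366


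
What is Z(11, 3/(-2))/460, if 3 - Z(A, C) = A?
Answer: -2/115 ≈ -0.017391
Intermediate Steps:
Z(A, C) = 3 - A
Z(11, 3/(-2))/460 = (3 - 1*11)/460 = (3 - 11)*(1/460) = -8*1/460 = -2/115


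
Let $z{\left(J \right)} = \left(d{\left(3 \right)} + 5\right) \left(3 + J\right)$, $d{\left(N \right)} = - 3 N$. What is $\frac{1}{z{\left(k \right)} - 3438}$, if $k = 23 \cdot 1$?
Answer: $- \frac{1}{3542} \approx -0.00028233$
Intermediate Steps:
$k = 23$
$z{\left(J \right)} = -12 - 4 J$ ($z{\left(J \right)} = \left(\left(-3\right) 3 + 5\right) \left(3 + J\right) = \left(-9 + 5\right) \left(3 + J\right) = - 4 \left(3 + J\right) = -12 - 4 J$)
$\frac{1}{z{\left(k \right)} - 3438} = \frac{1}{\left(-12 - 92\right) - 3438} = \frac{1}{-104 - 3438} = \frac{1}{-3542} = - \frac{1}{3542}$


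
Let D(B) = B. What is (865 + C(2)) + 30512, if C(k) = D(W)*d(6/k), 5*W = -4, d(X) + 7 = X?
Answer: 156901/5 ≈ 31380.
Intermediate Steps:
d(X) = -7 + X
W = -⅘ (W = (⅕)*(-4) = -⅘ ≈ -0.80000)
C(k) = 28/5 - 24/(5*k) (C(k) = -4*(-7 + 6/k)/5 = 28/5 - 24/(5*k))
(865 + C(2)) + 30512 = (865 + (⅘)*(-6 + 7*2)/2) + 30512 = (865 + (⅘)*(½)*(-6 + 14)) + 30512 = (865 + (⅘)*(½)*8) + 30512 = (865 + 16/5) + 30512 = 4341/5 + 30512 = 156901/5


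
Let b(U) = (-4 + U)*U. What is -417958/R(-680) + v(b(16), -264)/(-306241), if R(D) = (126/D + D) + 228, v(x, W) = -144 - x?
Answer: 43518649456168/47082410063 ≈ 924.31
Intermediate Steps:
b(U) = U*(-4 + U)
R(D) = 228 + D + 126/D (R(D) = (D + 126/D) + 228 = 228 + D + 126/D)
-417958/R(-680) + v(b(16), -264)/(-306241) = -417958/(228 - 680 + 126/(-680)) + (-144 - 16*(-4 + 16))/(-306241) = -417958/(228 - 680 + 126*(-1/680)) + (-144 - 16*12)*(-1/306241) = -417958/(228 - 680 - 63/340) + (-144 - 1*192)*(-1/306241) = -417958/(-153743/340) + (-144 - 192)*(-1/306241) = -417958*(-340/153743) - 336*(-1/306241) = 142105720/153743 + 336/306241 = 43518649456168/47082410063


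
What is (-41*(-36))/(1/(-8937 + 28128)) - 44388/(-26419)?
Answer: 748342419192/26419 ≈ 2.8326e+7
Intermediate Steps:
(-41*(-36))/(1/(-8937 + 28128)) - 44388/(-26419) = 1476/(1/19191) - 44388*(-1/26419) = 1476/(1/19191) + 44388/26419 = 1476*19191 + 44388/26419 = 28325916 + 44388/26419 = 748342419192/26419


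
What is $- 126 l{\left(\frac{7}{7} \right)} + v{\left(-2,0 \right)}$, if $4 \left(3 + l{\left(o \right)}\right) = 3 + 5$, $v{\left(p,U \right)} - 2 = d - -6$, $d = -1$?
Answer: $133$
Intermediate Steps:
$v{\left(p,U \right)} = 7$ ($v{\left(p,U \right)} = 2 - -5 = 2 + \left(-1 + 6\right) = 2 + 5 = 7$)
$l{\left(o \right)} = -1$ ($l{\left(o \right)} = -3 + \frac{3 + 5}{4} = -3 + \frac{1}{4} \cdot 8 = -3 + 2 = -1$)
$- 126 l{\left(\frac{7}{7} \right)} + v{\left(-2,0 \right)} = \left(-126\right) \left(-1\right) + 7 = 126 + 7 = 133$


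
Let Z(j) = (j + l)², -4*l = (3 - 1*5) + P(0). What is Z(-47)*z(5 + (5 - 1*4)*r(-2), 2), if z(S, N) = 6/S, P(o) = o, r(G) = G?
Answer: 8649/2 ≈ 4324.5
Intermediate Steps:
l = ½ (l = -((3 - 1*5) + 0)/4 = -((3 - 5) + 0)/4 = -(-2 + 0)/4 = -¼*(-2) = ½ ≈ 0.50000)
Z(j) = (½ + j)² (Z(j) = (j + ½)² = (½ + j)²)
Z(-47)*z(5 + (5 - 1*4)*r(-2), 2) = ((1 + 2*(-47))²/4)*(6/(5 + (5 - 1*4)*(-2))) = ((1 - 94)²/4)*(6/(5 + (5 - 4)*(-2))) = ((¼)*(-93)²)*(6/(5 + 1*(-2))) = ((¼)*8649)*(6/(5 - 2)) = 8649*(6/3)/4 = 8649*(6*(⅓))/4 = (8649/4)*2 = 8649/2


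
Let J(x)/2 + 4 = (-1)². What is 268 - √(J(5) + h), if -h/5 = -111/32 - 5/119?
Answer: 268 - √10471286/952 ≈ 264.60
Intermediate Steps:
h = 66845/3808 (h = -5*(-111/32 - 5/119) = -5*(-13369/3808) = 66845/3808 ≈ 17.554)
J(x) = -6 (J(x) = -8 + 2*(-1)² = -8 + 2*1 = -8 + 2 = -6)
268 - √(J(5) + h) = 268 - √(-6 + 66845/3808) = 268 - √(43997/3808) = 268 - √10471286/952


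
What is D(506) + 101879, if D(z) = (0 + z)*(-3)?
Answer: 100361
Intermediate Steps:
D(z) = -3*z (D(z) = z*(-3) = -3*z)
D(506) + 101879 = -3*506 + 101879 = -1518 + 101879 = 100361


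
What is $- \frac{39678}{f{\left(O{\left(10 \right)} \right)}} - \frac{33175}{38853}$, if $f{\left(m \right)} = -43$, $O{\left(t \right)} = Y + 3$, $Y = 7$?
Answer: $\frac{1540182809}{1670679} \approx 921.89$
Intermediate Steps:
$O{\left(t \right)} = 10$ ($O{\left(t \right)} = 7 + 3 = 10$)
$- \frac{39678}{f{\left(O{\left(10 \right)} \right)}} - \frac{33175}{38853} = - \frac{39678}{-43} - \frac{33175}{38853} = \left(-39678\right) \left(- \frac{1}{43}\right) - \frac{33175}{38853} = \frac{39678}{43} - \frac{33175}{38853} = \frac{1540182809}{1670679}$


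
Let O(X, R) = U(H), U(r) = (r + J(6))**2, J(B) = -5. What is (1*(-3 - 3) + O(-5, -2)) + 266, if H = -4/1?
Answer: 341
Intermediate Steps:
H = -4 (H = -4*1 = -4)
U(r) = (-5 + r)**2 (U(r) = (r - 5)**2 = (-5 + r)**2)
O(X, R) = 81 (O(X, R) = (-5 - 4)**2 = (-9)**2 = 81)
(1*(-3 - 3) + O(-5, -2)) + 266 = (1*(-3 - 3) + 81) + 266 = (1*(-6) + 81) + 266 = (-6 + 81) + 266 = 75 + 266 = 341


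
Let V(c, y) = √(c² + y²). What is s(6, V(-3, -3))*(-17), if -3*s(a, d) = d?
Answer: 17*√2 ≈ 24.042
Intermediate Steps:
s(a, d) = -d/3
s(6, V(-3, -3))*(-17) = -√((-3)² + (-3)²)/3*(-17) = -√(9 + 9)/3*(-17) = -√2*(-17) = 17*√2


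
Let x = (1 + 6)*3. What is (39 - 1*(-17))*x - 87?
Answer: 1089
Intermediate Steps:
x = 21 (x = 7*3 = 21)
(39 - 1*(-17))*x - 87 = (39 - 1*(-17))*21 - 87 = (39 + 17)*21 - 87 = 56*21 - 87 = 1176 - 87 = 1089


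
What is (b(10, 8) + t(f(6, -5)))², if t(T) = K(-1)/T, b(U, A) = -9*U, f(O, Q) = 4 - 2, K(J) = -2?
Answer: 8281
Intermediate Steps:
f(O, Q) = 2
b(U, A) = -9*U
t(T) = -2/T
(b(10, 8) + t(f(6, -5)))² = (-9*10 - 2/2)² = (-90 - 2*½)² = (-90 - 1)² = (-91)² = 8281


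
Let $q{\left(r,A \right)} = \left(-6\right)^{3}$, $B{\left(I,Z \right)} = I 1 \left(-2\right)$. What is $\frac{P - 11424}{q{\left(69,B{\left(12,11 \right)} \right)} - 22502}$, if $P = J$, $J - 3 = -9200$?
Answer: $\frac{20621}{22718} \approx 0.90769$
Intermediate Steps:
$B{\left(I,Z \right)} = - 2 I$ ($B{\left(I,Z \right)} = I \left(-2\right) = - 2 I$)
$J = -9197$ ($J = 3 - 9200 = -9197$)
$P = -9197$
$q{\left(r,A \right)} = -216$
$\frac{P - 11424}{q{\left(69,B{\left(12,11 \right)} \right)} - 22502} = \frac{-9197 - 11424}{-216 - 22502} = - \frac{20621}{-22718} = \left(-20621\right) \left(- \frac{1}{22718}\right) = \frac{20621}{22718}$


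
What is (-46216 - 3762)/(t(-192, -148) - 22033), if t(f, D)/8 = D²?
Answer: -49978/153199 ≈ -0.32623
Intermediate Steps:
t(f, D) = 8*D²
(-46216 - 3762)/(t(-192, -148) - 22033) = (-46216 - 3762)/(8*(-148)² - 22033) = -49978/(8*21904 - 22033) = -49978/(175232 - 22033) = -49978/153199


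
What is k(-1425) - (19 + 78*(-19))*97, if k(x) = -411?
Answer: 141500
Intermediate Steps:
k(-1425) - (19 + 78*(-19))*97 = -411 - (19 + 78*(-19))*97 = -411 - (19 - 1482)*97 = -411 - (-1463)*97 = -411 - 1*(-141911) = -411 + 141911 = 141500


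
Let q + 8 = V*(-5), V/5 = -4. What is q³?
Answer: 778688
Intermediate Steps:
V = -20 (V = 5*(-4) = -20)
q = 92 (q = -8 - 20*(-5) = -8 + 100 = 92)
q³ = 92³ = 778688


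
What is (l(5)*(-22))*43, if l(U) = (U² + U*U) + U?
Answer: -52030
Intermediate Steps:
l(U) = U + 2*U² (l(U) = (U² + U²) + U = 2*U² + U = U + 2*U²)
(l(5)*(-22))*43 = ((5*(1 + 2*5))*(-22))*43 = ((5*(1 + 10))*(-22))*43 = ((5*11)*(-22))*43 = (55*(-22))*43 = -1210*43 = -52030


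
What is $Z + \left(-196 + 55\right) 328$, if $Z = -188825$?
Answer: $-235073$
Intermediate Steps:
$Z + \left(-196 + 55\right) 328 = -188825 + \left(-196 + 55\right) 328 = -188825 - 46248 = -235073$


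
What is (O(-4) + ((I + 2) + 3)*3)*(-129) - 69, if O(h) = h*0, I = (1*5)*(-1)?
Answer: -69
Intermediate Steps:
I = -5 (I = 5*(-1) = -5)
O(h) = 0
(O(-4) + ((I + 2) + 3)*3)*(-129) - 69 = (0 + ((-5 + 2) + 3)*3)*(-129) - 69 = (0 + (-3 + 3)*3)*(-129) - 69 = (0 + 0*3)*(-129) - 69 = (0 + 0)*(-129) - 69 = 0*(-129) - 69 = 0 - 69 = -69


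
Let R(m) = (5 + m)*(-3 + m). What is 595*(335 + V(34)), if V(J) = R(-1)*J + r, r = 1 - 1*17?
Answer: -133875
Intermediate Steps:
R(m) = (-3 + m)*(5 + m)
r = -16 (r = 1 - 17 = -16)
V(J) = -16 - 16*J (V(J) = (-15 + (-1)² + 2*(-1))*J - 16 = (-15 + 1 - 2)*J - 16 = -16*J - 16 = -16 - 16*J)
595*(335 + V(34)) = 595*(335 + (-16 - 16*34)) = 595*(335 + (-16 - 544)) = 595*(335 - 560) = 595*(-225) = -133875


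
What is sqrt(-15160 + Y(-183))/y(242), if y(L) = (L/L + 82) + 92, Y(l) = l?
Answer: I*sqrt(15343)/175 ≈ 0.70781*I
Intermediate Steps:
y(L) = 175 (y(L) = (1 + 82) + 92 = 83 + 92 = 175)
sqrt(-15160 + Y(-183))/y(242) = sqrt(-15160 - 183)/175 = sqrt(-15343)*(1/175) = (I*sqrt(15343))*(1/175) = I*sqrt(15343)/175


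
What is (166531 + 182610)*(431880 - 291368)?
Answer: 49058500192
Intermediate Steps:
(166531 + 182610)*(431880 - 291368) = 349141*140512 = 49058500192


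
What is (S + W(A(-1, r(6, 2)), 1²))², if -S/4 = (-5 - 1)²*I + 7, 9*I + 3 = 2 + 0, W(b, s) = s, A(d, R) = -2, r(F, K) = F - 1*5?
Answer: 121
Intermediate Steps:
r(F, K) = -5 + F (r(F, K) = F - 5 = -5 + F)
I = -⅑ (I = -⅓ + (2 + 0)/9 = -⅓ + (⅑)*2 = -⅓ + 2/9 = -⅑ ≈ -0.11111)
S = -12 (S = -4*((-5 - 1)²*(-⅑) + 7) = -4*((-6)²*(-⅑) + 7) = -4*(36*(-⅑) + 7) = -4*(-4 + 7) = -4*3 = -12)
(S + W(A(-1, r(6, 2)), 1²))² = (-12 + 1²)² = (-12 + 1)² = (-11)² = 121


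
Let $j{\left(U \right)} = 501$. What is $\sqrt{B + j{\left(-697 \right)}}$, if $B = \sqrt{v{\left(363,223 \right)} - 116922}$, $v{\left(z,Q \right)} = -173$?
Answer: $\sqrt{501 + i \sqrt{117095}} \approx 23.534 + 7.2701 i$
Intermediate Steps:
$B = i \sqrt{117095}$ ($B = \sqrt{-173 - 116922} = \sqrt{-117095} = i \sqrt{117095} \approx 342.19 i$)
$\sqrt{B + j{\left(-697 \right)}} = \sqrt{i \sqrt{117095} + 501} = \sqrt{501 + i \sqrt{117095}}$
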